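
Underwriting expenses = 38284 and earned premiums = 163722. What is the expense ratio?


Expense ratio = expenses / premiums
= 38284 / 163722
= 0.2338


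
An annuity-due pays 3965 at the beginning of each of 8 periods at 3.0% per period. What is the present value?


PV_due = PMT * (1-(1+i)^(-n))/i * (1+i)
PV_immediate = 27833.0795
PV_due = 27833.0795 * 1.03
= 28668.0719


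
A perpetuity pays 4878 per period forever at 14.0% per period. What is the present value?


PV = PMT / i
= 4878 / 0.14
= 34842.8571


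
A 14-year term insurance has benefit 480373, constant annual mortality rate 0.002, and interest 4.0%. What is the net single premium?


NSP = benefit * sum_{k=0}^{n-1} k_p_x * q * v^(k+1)
With constant q=0.002, v=0.961538
Sum = 0.02088
NSP = 480373 * 0.02088
= 10030.3184


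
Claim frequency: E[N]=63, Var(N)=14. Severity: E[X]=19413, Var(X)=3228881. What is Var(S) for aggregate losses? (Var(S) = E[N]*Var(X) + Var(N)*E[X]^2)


Var(S) = E[N]*Var(X) + Var(N)*E[X]^2
= 63*3228881 + 14*19413^2
= 203419503 + 5276103966
= 5.4795e+09


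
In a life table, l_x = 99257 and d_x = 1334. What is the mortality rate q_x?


q_x = d_x / l_x
= 1334 / 99257
= 0.0134


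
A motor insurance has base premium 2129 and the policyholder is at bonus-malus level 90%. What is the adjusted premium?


adjusted = base * BM_level / 100
= 2129 * 90 / 100
= 2129 * 0.9
= 1916.1


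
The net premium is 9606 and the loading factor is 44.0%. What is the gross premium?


Gross = net * (1 + loading)
= 9606 * (1 + 0.44)
= 9606 * 1.44
= 13832.64


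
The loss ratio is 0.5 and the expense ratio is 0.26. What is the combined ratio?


Combined ratio = loss ratio + expense ratio
= 0.5 + 0.26
= 0.76


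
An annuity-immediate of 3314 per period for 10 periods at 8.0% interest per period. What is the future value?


FV = PMT * ((1+i)^n - 1) / i
= 3314 * ((1.08)^10 - 1) / 0.08
= 3314 * (2.158925 - 1) / 0.08
= 48008.468


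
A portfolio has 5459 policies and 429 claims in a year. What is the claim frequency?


frequency = claims / policies
= 429 / 5459
= 0.0786


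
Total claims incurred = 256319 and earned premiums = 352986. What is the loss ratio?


Loss ratio = claims / premiums
= 256319 / 352986
= 0.7261


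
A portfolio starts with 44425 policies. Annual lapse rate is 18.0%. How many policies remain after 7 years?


remaining = initial * (1 - lapse)^years
= 44425 * (1 - 0.18)^7
= 44425 * 0.249285
= 11074.507


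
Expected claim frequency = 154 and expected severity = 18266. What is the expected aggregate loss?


E[S] = E[N] * E[X]
= 154 * 18266
= 2.8130e+06


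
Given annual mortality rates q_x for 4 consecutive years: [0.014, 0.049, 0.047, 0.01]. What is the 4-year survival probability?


p_k = 1 - q_k for each year
Survival = product of (1 - q_k)
= 0.986 * 0.951 * 0.953 * 0.99
= 0.8847


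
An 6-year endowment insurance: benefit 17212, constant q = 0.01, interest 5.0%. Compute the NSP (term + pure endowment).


Term component = 853.2936
Pure endowment = 6_p_x * v^6 * benefit = 0.94148 * 0.746215 * 17212 = 12092.2387
NSP = 12945.5322


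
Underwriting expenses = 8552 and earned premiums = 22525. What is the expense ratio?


Expense ratio = expenses / premiums
= 8552 / 22525
= 0.3797


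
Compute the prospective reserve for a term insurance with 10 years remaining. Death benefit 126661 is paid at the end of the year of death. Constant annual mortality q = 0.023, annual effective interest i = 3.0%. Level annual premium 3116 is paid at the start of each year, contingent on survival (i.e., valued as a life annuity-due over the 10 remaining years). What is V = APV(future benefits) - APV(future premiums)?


v = 1/(1+i) = 0.970874
APV(future benefits) per unit = sum_{k=0}^{9} k_p_x * q * v^(k+1) = 0.178089
APV(future benefits) = 126661 * 0.178089 = 22556.8975
Life annuity-due factor ä_{x:10} = sum_{k=0}^{9} k_p_x * v^k = 7.975278
APV(future premiums) = 3116 * 7.975278 = 24850.9669
V = 22556.8975 - 24850.9669
= -2294.0694


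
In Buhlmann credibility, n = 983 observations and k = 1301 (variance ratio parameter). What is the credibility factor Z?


Z = n / (n + k)
= 983 / (983 + 1301)
= 983 / 2284
= 0.4304


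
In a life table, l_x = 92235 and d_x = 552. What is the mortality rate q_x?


q_x = d_x / l_x
= 552 / 92235
= 0.006


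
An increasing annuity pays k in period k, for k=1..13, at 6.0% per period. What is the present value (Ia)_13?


(Ia)_n = sum_{k=1}^{n} k * v^k, v = 1/(1+i)
v = 0.943396
Sum computed term by term:
(Ia)_13 = 54.8156


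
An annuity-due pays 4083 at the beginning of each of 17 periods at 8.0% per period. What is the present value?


PV_due = PMT * (1-(1+i)^(-n))/i * (1+i)
PV_immediate = 37243.6484
PV_due = 37243.6484 * 1.08
= 40223.1403


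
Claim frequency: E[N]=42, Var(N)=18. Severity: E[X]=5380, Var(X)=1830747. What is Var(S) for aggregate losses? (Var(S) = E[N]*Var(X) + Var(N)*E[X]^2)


Var(S) = E[N]*Var(X) + Var(N)*E[X]^2
= 42*1830747 + 18*5380^2
= 76891374 + 520999200
= 5.9789e+08


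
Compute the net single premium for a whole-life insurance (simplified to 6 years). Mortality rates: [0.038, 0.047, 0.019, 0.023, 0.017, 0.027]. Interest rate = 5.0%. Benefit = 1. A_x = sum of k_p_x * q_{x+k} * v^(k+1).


v = 0.952381
Year 0: k_p_x=1.0, q=0.038, term=0.03619
Year 1: k_p_x=0.962, q=0.047, term=0.04101
Year 2: k_p_x=0.916786, q=0.019, term=0.015047
Year 3: k_p_x=0.899367, q=0.023, term=0.017018
Year 4: k_p_x=0.878682, q=0.017, term=0.011704
Year 5: k_p_x=0.863744, q=0.027, term=0.017403
A_x = 0.1384


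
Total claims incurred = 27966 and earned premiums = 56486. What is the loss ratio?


Loss ratio = claims / premiums
= 27966 / 56486
= 0.4951


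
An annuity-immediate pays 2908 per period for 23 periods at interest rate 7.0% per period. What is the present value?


PV = PMT * (1 - (1+i)^(-n)) / i
= 2908 * (1 - (1+0.07)^(-23)) / 0.07
= 2908 * (1 - 0.210947) / 0.07
= 2908 * 11.272187
= 32779.5209


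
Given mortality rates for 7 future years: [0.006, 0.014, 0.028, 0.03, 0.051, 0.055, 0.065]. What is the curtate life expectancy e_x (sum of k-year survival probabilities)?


e_x = sum_{k=1}^{n} k_p_x
k_p_x values:
  1_p_x = 0.994
  2_p_x = 0.980084
  3_p_x = 0.952642
  4_p_x = 0.924062
  5_p_x = 0.876935
  6_p_x = 0.828704
  7_p_x = 0.774838
e_x = 6.3313


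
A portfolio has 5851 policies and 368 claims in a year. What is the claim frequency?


frequency = claims / policies
= 368 / 5851
= 0.0629


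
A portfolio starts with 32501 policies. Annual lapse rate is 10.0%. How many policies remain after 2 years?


remaining = initial * (1 - lapse)^years
= 32501 * (1 - 0.1)^2
= 32501 * 0.81
= 26325.81


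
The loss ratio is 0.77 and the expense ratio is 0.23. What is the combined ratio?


Combined ratio = loss ratio + expense ratio
= 0.77 + 0.23
= 1.0


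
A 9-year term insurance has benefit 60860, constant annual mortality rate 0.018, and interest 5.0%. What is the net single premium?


NSP = benefit * sum_{k=0}^{n-1} k_p_x * q * v^(k+1)
With constant q=0.018, v=0.952381
Sum = 0.119808
NSP = 60860 * 0.119808
= 7291.4894


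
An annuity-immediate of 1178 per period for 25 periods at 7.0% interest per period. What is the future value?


FV = PMT * ((1+i)^n - 1) / i
= 1178 * ((1.07)^25 - 1) / 0.07
= 1178 * (5.427433 - 1) / 0.07
= 74507.3664


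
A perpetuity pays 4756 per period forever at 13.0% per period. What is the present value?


PV = PMT / i
= 4756 / 0.13
= 36584.6154


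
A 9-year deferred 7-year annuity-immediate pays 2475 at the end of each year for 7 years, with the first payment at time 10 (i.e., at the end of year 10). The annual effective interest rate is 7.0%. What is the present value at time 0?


PV at time 9 of the 7-year annuity-immediate:
a_n = 2475 * (1-(1+0.07)^(-7))/0.07 = 13338.4913
Discount back 9 years to time 0:
PV = 13338.4913 * (1+0.07)^(-9)
= 13338.4913 * 0.543934
= 7255.2555


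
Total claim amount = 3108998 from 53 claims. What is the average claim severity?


severity = total / number
= 3108998 / 53
= 58660.3396


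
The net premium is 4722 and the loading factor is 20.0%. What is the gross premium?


Gross = net * (1 + loading)
= 4722 * (1 + 0.2)
= 4722 * 1.2
= 5666.4


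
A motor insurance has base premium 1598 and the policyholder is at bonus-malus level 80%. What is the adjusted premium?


adjusted = base * BM_level / 100
= 1598 * 80 / 100
= 1598 * 0.8
= 1278.4


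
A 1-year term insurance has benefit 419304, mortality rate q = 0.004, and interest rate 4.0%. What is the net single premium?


NSP = benefit * q * v
v = 1/(1+i) = 0.961538
NSP = 419304 * 0.004 * 0.961538
= 1612.7077


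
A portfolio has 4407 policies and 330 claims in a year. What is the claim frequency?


frequency = claims / policies
= 330 / 4407
= 0.0749


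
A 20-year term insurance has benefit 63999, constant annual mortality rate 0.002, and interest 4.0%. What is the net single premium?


NSP = benefit * sum_{k=0}^{n-1} k_p_x * q * v^(k+1)
With constant q=0.002, v=0.961538
Sum = 0.026739
NSP = 63999 * 0.026739
= 1711.29


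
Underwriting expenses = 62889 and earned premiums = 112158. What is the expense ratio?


Expense ratio = expenses / premiums
= 62889 / 112158
= 0.5607


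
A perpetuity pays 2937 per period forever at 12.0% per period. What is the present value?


PV = PMT / i
= 2937 / 0.12
= 24475.0


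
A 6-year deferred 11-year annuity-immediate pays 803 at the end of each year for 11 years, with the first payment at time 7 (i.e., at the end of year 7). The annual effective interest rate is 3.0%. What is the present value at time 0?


PV at time 6 of the 11-year annuity-immediate:
a_n = 803 * (1-(1+0.03)^(-11))/0.03 = 7429.8572
Discount back 6 years to time 0:
PV = 7429.8572 * (1+0.03)^(-6)
= 7429.8572 * 0.837484
= 6222.3884


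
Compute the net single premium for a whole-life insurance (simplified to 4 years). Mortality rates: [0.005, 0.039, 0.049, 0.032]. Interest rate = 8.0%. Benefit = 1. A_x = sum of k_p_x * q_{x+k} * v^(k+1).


v = 0.925926
Year 0: k_p_x=1.0, q=0.005, term=0.00463
Year 1: k_p_x=0.995, q=0.039, term=0.033269
Year 2: k_p_x=0.956195, q=0.049, term=0.037194
Year 3: k_p_x=0.909341, q=0.032, term=0.021389
A_x = 0.0965


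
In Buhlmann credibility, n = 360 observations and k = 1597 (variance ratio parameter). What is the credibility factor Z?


Z = n / (n + k)
= 360 / (360 + 1597)
= 360 / 1957
= 0.184


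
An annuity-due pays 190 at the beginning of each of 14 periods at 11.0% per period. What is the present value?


PV_due = PMT * (1-(1+i)^(-n))/i * (1+i)
PV_immediate = 1326.5544
PV_due = 1326.5544 * 1.11
= 1472.4754


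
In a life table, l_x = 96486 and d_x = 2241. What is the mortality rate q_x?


q_x = d_x / l_x
= 2241 / 96486
= 0.0232


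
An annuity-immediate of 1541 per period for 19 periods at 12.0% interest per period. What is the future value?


FV = PMT * ((1+i)^n - 1) / i
= 1541 * ((1.12)^19 - 1) / 0.12
= 1541 * (8.612762 - 1) / 0.12
= 97760.548


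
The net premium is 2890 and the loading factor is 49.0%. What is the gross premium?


Gross = net * (1 + loading)
= 2890 * (1 + 0.49)
= 2890 * 1.49
= 4306.1


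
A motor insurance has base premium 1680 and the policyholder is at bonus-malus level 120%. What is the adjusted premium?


adjusted = base * BM_level / 100
= 1680 * 120 / 100
= 1680 * 1.2
= 2016.0


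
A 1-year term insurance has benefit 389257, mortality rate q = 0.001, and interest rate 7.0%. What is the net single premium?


NSP = benefit * q * v
v = 1/(1+i) = 0.934579
NSP = 389257 * 0.001 * 0.934579
= 363.7916


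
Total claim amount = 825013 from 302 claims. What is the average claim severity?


severity = total / number
= 825013 / 302
= 2731.8311


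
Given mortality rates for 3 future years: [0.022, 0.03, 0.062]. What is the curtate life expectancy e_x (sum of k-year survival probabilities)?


e_x = sum_{k=1}^{n} k_p_x
k_p_x values:
  1_p_x = 0.978
  2_p_x = 0.94866
  3_p_x = 0.889843
e_x = 2.8165


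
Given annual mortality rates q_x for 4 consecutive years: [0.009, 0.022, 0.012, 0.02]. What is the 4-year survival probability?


p_k = 1 - q_k for each year
Survival = product of (1 - q_k)
= 0.991 * 0.978 * 0.988 * 0.98
= 0.9384


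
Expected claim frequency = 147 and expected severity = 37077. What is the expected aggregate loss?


E[S] = E[N] * E[X]
= 147 * 37077
= 5.4503e+06


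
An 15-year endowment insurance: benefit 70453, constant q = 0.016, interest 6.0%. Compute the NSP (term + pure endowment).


Term component = 9973.2387
Pure endowment = 15_p_x * v^15 * benefit = 0.785103 * 0.417265 * 70453 = 23080.1161
NSP = 33053.3548


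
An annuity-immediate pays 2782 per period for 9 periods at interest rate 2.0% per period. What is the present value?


PV = PMT * (1 - (1+i)^(-n)) / i
= 2782 * (1 - (1+0.02)^(-9)) / 0.02
= 2782 * (1 - 0.836755) / 0.02
= 2782 * 8.162237
= 22707.3425


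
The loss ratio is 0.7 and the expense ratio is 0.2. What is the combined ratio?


Combined ratio = loss ratio + expense ratio
= 0.7 + 0.2
= 0.9


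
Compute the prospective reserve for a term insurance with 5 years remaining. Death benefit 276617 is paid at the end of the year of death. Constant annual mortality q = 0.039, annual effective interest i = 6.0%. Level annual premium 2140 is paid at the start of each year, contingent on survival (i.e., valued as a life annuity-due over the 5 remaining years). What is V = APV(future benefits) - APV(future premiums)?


v = 1/(1+i) = 0.943396
APV(future benefits) per unit = sum_{k=0}^{4} k_p_x * q * v^(k+1) = 0.152662
APV(future benefits) = 276617 * 0.152662 = 42228.8444
Life annuity-due factor ä_{x:5} = sum_{k=0}^{4} k_p_x * v^k = 4.149269
APV(future premiums) = 2140 * 4.149269 = 8879.4356
V = 42228.8444 - 8879.4356
= 33349.4088


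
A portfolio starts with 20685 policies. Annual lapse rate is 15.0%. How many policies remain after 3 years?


remaining = initial * (1 - lapse)^years
= 20685 * (1 - 0.15)^3
= 20685 * 0.614125
= 12703.1756


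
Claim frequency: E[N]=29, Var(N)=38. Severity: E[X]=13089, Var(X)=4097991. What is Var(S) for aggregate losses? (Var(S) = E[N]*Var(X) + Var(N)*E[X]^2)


Var(S) = E[N]*Var(X) + Var(N)*E[X]^2
= 29*4097991 + 38*13089^2
= 118841739 + 6510232998
= 6.6291e+09


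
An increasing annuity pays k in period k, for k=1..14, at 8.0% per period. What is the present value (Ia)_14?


(Ia)_n = sum_{k=1}^{n} k * v^k, v = 1/(1+i)
v = 0.925926
Sum computed term by term:
(Ia)_14 = 51.7165


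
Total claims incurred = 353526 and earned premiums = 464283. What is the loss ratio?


Loss ratio = claims / premiums
= 353526 / 464283
= 0.7614


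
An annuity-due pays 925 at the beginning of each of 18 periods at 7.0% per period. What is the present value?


PV_due = PMT * (1-(1+i)^(-n))/i * (1+i)
PV_immediate = 9304.6554
PV_due = 9304.6554 * 1.07
= 9955.9813


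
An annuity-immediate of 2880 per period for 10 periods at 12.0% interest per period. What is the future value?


FV = PMT * ((1+i)^n - 1) / i
= 2880 * ((1.12)^10 - 1) / 0.12
= 2880 * (3.105848 - 1) / 0.12
= 50540.357


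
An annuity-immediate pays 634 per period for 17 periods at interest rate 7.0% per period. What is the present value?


PV = PMT * (1 - (1+i)^(-n)) / i
= 634 * (1 - (1+0.07)^(-17)) / 0.07
= 634 * (1 - 0.316574) / 0.07
= 634 * 9.763223
= 6189.8834


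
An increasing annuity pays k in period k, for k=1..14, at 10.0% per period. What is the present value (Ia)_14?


(Ia)_n = sum_{k=1}^{n} k * v^k, v = 1/(1+i)
v = 0.909091
Sum computed term by term:
(Ia)_14 = 44.1672


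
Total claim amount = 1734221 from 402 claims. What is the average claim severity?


severity = total / number
= 1734221 / 402
= 4313.9826


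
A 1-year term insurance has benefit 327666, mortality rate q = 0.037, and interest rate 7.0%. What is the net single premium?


NSP = benefit * q * v
v = 1/(1+i) = 0.934579
NSP = 327666 * 0.037 * 0.934579
= 11330.5065


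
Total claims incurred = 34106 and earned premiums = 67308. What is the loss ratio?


Loss ratio = claims / premiums
= 34106 / 67308
= 0.5067


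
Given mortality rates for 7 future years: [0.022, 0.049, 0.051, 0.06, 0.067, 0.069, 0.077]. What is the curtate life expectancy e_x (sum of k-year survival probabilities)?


e_x = sum_{k=1}^{n} k_p_x
k_p_x values:
  1_p_x = 0.978
  2_p_x = 0.930078
  3_p_x = 0.882644
  4_p_x = 0.829685
  5_p_x = 0.774096
  6_p_x = 0.720684
  7_p_x = 0.665191
e_x = 5.7804


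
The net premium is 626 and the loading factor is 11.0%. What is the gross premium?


Gross = net * (1 + loading)
= 626 * (1 + 0.11)
= 626 * 1.11
= 694.86


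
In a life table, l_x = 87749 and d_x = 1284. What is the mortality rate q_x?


q_x = d_x / l_x
= 1284 / 87749
= 0.0146


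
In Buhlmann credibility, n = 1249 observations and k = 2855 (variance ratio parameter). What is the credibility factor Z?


Z = n / (n + k)
= 1249 / (1249 + 2855)
= 1249 / 4104
= 0.3043


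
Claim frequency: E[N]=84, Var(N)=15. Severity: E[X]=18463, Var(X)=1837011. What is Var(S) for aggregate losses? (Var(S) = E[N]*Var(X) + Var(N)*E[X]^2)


Var(S) = E[N]*Var(X) + Var(N)*E[X]^2
= 84*1837011 + 15*18463^2
= 154308924 + 5113235535
= 5.2675e+09


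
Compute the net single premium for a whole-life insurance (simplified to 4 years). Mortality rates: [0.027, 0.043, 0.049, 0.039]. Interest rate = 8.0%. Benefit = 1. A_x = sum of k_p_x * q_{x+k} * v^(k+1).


v = 0.925926
Year 0: k_p_x=1.0, q=0.027, term=0.025
Year 1: k_p_x=0.973, q=0.043, term=0.03587
Year 2: k_p_x=0.931161, q=0.049, term=0.03622
Year 3: k_p_x=0.885534, q=0.039, term=0.025385
A_x = 0.1225


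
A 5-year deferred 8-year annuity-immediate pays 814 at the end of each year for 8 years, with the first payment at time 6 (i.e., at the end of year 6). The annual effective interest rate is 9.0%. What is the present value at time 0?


PV at time 5 of the 8-year annuity-immediate:
a_n = 814 * (1-(1+0.09)^(-8))/0.09 = 4505.3428
Discount back 5 years to time 0:
PV = 4505.3428 * (1+0.09)^(-5)
= 4505.3428 * 0.649931
= 2928.1637


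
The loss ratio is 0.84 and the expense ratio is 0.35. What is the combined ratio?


Combined ratio = loss ratio + expense ratio
= 0.84 + 0.35
= 1.19


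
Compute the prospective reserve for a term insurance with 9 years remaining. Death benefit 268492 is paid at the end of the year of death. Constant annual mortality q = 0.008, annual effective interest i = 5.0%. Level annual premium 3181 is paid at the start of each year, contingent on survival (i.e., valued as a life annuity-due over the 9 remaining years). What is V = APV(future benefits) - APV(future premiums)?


v = 1/(1+i) = 0.952381
APV(future benefits) per unit = sum_{k=0}^{8} k_p_x * q * v^(k+1) = 0.05522
APV(future benefits) = 268492 * 0.05522 = 14826.1334
Life annuity-due factor ä_{x:9} = sum_{k=0}^{8} k_p_x * v^k = 7.247628
APV(future premiums) = 3181 * 7.247628 = 23054.7032
V = 14826.1334 - 23054.7032
= -8228.5698


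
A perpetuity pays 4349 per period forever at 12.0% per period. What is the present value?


PV = PMT / i
= 4349 / 0.12
= 36241.6667


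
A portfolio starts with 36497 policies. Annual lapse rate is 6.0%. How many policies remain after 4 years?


remaining = initial * (1 - lapse)^years
= 36497 * (1 - 0.06)^4
= 36497 * 0.780749
= 28494.9948


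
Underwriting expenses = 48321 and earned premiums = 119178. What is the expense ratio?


Expense ratio = expenses / premiums
= 48321 / 119178
= 0.4055


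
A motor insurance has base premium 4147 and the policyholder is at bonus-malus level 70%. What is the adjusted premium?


adjusted = base * BM_level / 100
= 4147 * 70 / 100
= 4147 * 0.7
= 2902.9


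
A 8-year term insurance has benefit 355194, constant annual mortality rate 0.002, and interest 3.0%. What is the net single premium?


NSP = benefit * sum_{k=0}^{n-1} k_p_x * q * v^(k+1)
With constant q=0.002, v=0.970874
Sum = 0.013946
NSP = 355194 * 0.013946
= 4953.4745


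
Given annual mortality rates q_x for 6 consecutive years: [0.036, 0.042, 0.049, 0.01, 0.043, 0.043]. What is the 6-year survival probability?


p_k = 1 - q_k for each year
Survival = product of (1 - q_k)
= 0.964 * 0.958 * 0.951 * 0.99 * 0.957 * 0.957
= 0.7963


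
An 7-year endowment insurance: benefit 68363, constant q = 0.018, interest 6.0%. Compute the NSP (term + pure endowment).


Term component = 6536.7917
Pure endowment = 7_p_x * v^7 * benefit = 0.880604 * 0.665057 * 68363 = 40036.9025
NSP = 46573.6942


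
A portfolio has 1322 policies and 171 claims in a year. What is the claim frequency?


frequency = claims / policies
= 171 / 1322
= 0.1293


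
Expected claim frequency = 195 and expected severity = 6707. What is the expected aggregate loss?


E[S] = E[N] * E[X]
= 195 * 6707
= 1.3079e+06


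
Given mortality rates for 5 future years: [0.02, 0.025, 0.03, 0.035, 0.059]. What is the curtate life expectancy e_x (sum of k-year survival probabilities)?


e_x = sum_{k=1}^{n} k_p_x
k_p_x values:
  1_p_x = 0.98
  2_p_x = 0.9555
  3_p_x = 0.926835
  4_p_x = 0.894396
  5_p_x = 0.841626
e_x = 4.5984


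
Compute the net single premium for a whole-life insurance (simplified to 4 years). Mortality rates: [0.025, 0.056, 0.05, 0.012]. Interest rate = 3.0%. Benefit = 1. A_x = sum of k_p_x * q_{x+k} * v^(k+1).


v = 0.970874
Year 0: k_p_x=1.0, q=0.025, term=0.024272
Year 1: k_p_x=0.975, q=0.056, term=0.051466
Year 2: k_p_x=0.9204, q=0.05, term=0.042115
Year 3: k_p_x=0.87438, q=0.012, term=0.009323
A_x = 0.1272


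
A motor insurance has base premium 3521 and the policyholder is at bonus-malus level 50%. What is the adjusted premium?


adjusted = base * BM_level / 100
= 3521 * 50 / 100
= 3521 * 0.5
= 1760.5


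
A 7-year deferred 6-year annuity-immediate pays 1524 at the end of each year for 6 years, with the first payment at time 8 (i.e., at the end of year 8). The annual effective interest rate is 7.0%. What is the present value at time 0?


PV at time 7 of the 6-year annuity-immediate:
a_n = 1524 * (1-(1+0.07)^(-6))/0.07 = 7264.2064
Discount back 7 years to time 0:
PV = 7264.2064 * (1+0.07)^(-7)
= 7264.2064 * 0.62275
= 4523.7827


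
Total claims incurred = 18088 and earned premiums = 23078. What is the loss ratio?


Loss ratio = claims / premiums
= 18088 / 23078
= 0.7838


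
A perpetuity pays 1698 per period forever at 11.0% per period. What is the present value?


PV = PMT / i
= 1698 / 0.11
= 15436.3636


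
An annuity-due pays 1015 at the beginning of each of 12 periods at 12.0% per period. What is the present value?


PV_due = PMT * (1-(1+i)^(-n))/i * (1+i)
PV_immediate = 6287.2898
PV_due = 6287.2898 * 1.12
= 7041.7646


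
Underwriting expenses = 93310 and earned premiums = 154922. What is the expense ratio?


Expense ratio = expenses / premiums
= 93310 / 154922
= 0.6023


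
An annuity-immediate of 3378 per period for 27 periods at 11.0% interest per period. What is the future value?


FV = PMT * ((1+i)^n - 1) / i
= 3378 * ((1.11)^27 - 1) / 0.11
= 3378 * (16.73865 - 1) / 0.11
= 483319.6321


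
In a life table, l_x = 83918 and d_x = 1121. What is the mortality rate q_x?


q_x = d_x / l_x
= 1121 / 83918
= 0.0134


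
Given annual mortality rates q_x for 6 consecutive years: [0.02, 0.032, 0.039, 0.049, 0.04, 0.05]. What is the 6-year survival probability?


p_k = 1 - q_k for each year
Survival = product of (1 - q_k)
= 0.98 * 0.968 * 0.961 * 0.951 * 0.96 * 0.95
= 0.7907


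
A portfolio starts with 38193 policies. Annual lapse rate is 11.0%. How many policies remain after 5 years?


remaining = initial * (1 - lapse)^years
= 38193 * (1 - 0.11)^5
= 38193 * 0.558406
= 21327.1983


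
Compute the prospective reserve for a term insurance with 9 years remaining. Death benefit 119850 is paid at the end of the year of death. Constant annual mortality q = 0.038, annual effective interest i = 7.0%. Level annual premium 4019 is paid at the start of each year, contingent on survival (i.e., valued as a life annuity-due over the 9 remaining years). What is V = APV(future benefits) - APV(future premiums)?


v = 1/(1+i) = 0.934579
APV(future benefits) per unit = sum_{k=0}^{8} k_p_x * q * v^(k+1) = 0.216806
APV(future benefits) = 119850 * 0.216806 = 25984.1901
Life annuity-due factor ä_{x:9} = sum_{k=0}^{8} k_p_x * v^k = 6.104798
APV(future premiums) = 4019 * 6.104798 = 24535.1848
V = 25984.1901 - 24535.1848
= 1449.0053


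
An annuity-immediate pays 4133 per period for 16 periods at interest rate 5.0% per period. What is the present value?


PV = PMT * (1 - (1+i)^(-n)) / i
= 4133 * (1 - (1+0.05)^(-16)) / 0.05
= 4133 * (1 - 0.458112) / 0.05
= 4133 * 10.83777
= 44792.5016


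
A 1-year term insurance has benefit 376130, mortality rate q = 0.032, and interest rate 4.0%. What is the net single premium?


NSP = benefit * q * v
v = 1/(1+i) = 0.961538
NSP = 376130 * 0.032 * 0.961538
= 11573.2308


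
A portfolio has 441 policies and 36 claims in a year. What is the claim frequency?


frequency = claims / policies
= 36 / 441
= 0.0816


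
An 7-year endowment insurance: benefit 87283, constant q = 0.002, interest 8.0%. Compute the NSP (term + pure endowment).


Term component = 903.9743
Pure endowment = 7_p_x * v^7 * benefit = 0.986084 * 0.58349 * 87283 = 50220.0529
NSP = 51124.0272


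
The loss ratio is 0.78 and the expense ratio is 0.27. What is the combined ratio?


Combined ratio = loss ratio + expense ratio
= 0.78 + 0.27
= 1.05


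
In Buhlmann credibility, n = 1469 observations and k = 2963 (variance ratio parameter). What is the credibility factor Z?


Z = n / (n + k)
= 1469 / (1469 + 2963)
= 1469 / 4432
= 0.3315


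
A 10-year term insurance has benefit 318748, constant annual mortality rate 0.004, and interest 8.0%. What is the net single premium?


NSP = benefit * sum_{k=0}^{n-1} k_p_x * q * v^(k+1)
With constant q=0.004, v=0.925926
Sum = 0.026429
NSP = 318748 * 0.026429
= 8424.1193


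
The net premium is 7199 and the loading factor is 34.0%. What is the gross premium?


Gross = net * (1 + loading)
= 7199 * (1 + 0.34)
= 7199 * 1.34
= 9646.66


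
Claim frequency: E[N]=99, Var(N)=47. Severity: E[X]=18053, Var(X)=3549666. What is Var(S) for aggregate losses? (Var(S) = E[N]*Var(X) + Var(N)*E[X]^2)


Var(S) = E[N]*Var(X) + Var(N)*E[X]^2
= 99*3549666 + 47*18053^2
= 351416934 + 15317808023
= 1.5669e+10


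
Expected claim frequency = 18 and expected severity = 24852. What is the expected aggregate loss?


E[S] = E[N] * E[X]
= 18 * 24852
= 447336


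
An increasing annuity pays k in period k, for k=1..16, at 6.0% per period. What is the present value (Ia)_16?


(Ia)_n = sum_{k=1}^{n} k * v^k, v = 1/(1+i)
v = 0.943396
Sum computed term by term:
(Ia)_16 = 73.5651


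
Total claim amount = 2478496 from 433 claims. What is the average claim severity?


severity = total / number
= 2478496 / 433
= 5724.0092


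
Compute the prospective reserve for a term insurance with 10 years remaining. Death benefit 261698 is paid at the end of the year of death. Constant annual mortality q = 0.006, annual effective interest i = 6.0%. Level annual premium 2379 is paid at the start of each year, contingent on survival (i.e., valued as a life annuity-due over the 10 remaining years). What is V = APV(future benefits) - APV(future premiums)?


v = 1/(1+i) = 0.943396
APV(future benefits) per unit = sum_{k=0}^{9} k_p_x * q * v^(k+1) = 0.043111
APV(future benefits) = 261698 * 0.043111 = 11282.0062
Life annuity-due factor ä_{x:10} = sum_{k=0}^{9} k_p_x * v^k = 7.616239
APV(future premiums) = 2379 * 7.616239 = 18119.0317
V = 11282.0062 - 18119.0317
= -6837.0256


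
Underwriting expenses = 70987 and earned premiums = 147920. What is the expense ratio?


Expense ratio = expenses / premiums
= 70987 / 147920
= 0.4799


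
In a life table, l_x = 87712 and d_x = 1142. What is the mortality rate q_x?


q_x = d_x / l_x
= 1142 / 87712
= 0.013


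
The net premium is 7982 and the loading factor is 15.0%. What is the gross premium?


Gross = net * (1 + loading)
= 7982 * (1 + 0.15)
= 7982 * 1.15
= 9179.3


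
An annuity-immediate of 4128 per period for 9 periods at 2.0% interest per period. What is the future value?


FV = PMT * ((1+i)^n - 1) / i
= 4128 * ((1.02)^9 - 1) / 0.02
= 4128 * (1.195093 - 1) / 0.02
= 40267.1062


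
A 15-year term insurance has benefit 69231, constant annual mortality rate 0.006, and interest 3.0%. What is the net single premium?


NSP = benefit * sum_{k=0}^{n-1} k_p_x * q * v^(k+1)
With constant q=0.006, v=0.970874
Sum = 0.068924
NSP = 69231 * 0.068924
= 4771.6469


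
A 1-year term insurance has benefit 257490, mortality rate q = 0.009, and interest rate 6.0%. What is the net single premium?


NSP = benefit * q * v
v = 1/(1+i) = 0.943396
NSP = 257490 * 0.009 * 0.943396
= 2186.2358


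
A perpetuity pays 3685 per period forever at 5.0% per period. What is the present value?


PV = PMT / i
= 3685 / 0.05
= 73700.0


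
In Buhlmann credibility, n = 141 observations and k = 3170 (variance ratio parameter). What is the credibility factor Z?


Z = n / (n + k)
= 141 / (141 + 3170)
= 141 / 3311
= 0.0426


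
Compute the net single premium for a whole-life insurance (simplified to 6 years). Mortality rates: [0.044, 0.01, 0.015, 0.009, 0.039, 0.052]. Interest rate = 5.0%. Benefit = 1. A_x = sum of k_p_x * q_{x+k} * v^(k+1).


v = 0.952381
Year 0: k_p_x=1.0, q=0.044, term=0.041905
Year 1: k_p_x=0.956, q=0.01, term=0.008671
Year 2: k_p_x=0.94644, q=0.015, term=0.012264
Year 3: k_p_x=0.932243, q=0.009, term=0.006903
Year 4: k_p_x=0.923853, q=0.039, term=0.028231
Year 5: k_p_x=0.887823, q=0.052, term=0.03445
A_x = 0.1324


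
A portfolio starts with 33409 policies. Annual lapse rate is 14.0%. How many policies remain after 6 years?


remaining = initial * (1 - lapse)^years
= 33409 * (1 - 0.14)^6
= 33409 * 0.404567
= 13516.1868


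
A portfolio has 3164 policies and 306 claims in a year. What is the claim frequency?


frequency = claims / policies
= 306 / 3164
= 0.0967


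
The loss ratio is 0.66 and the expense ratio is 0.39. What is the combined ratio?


Combined ratio = loss ratio + expense ratio
= 0.66 + 0.39
= 1.05


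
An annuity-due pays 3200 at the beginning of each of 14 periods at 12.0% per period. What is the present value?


PV_due = PMT * (1-(1+i)^(-n))/i * (1+i)
PV_immediate = 21210.1383
PV_due = 21210.1383 * 1.12
= 23755.3549


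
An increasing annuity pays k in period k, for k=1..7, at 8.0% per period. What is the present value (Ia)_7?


(Ia)_n = sum_{k=1}^{n} k * v^k, v = 1/(1+i)
v = 0.925926
Sum computed term by term:
(Ia)_7 = 19.2306


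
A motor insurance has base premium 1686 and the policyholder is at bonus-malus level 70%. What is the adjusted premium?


adjusted = base * BM_level / 100
= 1686 * 70 / 100
= 1686 * 0.7
= 1180.2


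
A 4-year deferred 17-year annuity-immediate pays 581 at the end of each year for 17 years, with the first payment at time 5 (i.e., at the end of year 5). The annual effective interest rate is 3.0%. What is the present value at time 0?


PV at time 4 of the 17-year annuity-immediate:
a_n = 581 * (1-(1+0.03)^(-17))/0.03 = 7649.5148
Discount back 4 years to time 0:
PV = 7649.5148 * (1+0.03)^(-4)
= 7649.5148 * 0.888487
= 6796.4949


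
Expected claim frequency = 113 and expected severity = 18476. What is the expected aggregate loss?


E[S] = E[N] * E[X]
= 113 * 18476
= 2.0878e+06


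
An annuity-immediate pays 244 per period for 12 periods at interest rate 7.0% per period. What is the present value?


PV = PMT * (1 - (1+i)^(-n)) / i
= 244 * (1 - (1+0.07)^(-12)) / 0.07
= 244 * (1 - 0.444012) / 0.07
= 244 * 7.942686
= 1938.0155


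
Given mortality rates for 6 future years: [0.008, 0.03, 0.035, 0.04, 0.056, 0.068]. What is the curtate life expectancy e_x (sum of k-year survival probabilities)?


e_x = sum_{k=1}^{n} k_p_x
k_p_x values:
  1_p_x = 0.992
  2_p_x = 0.96224
  3_p_x = 0.928562
  4_p_x = 0.891419
  5_p_x = 0.8415
  6_p_x = 0.784278
e_x = 5.4


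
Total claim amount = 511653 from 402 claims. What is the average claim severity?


severity = total / number
= 511653 / 402
= 1272.7687


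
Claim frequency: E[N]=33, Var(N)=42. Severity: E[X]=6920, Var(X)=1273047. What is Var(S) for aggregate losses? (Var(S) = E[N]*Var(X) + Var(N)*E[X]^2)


Var(S) = E[N]*Var(X) + Var(N)*E[X]^2
= 33*1273047 + 42*6920^2
= 42010551 + 2011228800
= 2.0532e+09


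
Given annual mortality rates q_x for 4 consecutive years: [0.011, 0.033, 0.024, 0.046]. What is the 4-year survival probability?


p_k = 1 - q_k for each year
Survival = product of (1 - q_k)
= 0.989 * 0.967 * 0.976 * 0.954
= 0.8905


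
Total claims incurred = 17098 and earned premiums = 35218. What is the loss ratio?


Loss ratio = claims / premiums
= 17098 / 35218
= 0.4855


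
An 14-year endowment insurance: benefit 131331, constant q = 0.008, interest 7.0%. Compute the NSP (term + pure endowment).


Term component = 8801.6063
Pure endowment = 14_p_x * v^14 * benefit = 0.893642 * 0.387817 * 131331 = 45515.3382
NSP = 54316.9445


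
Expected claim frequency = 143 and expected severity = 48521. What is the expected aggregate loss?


E[S] = E[N] * E[X]
= 143 * 48521
= 6.9385e+06


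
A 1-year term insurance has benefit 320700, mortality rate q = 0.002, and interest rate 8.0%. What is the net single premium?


NSP = benefit * q * v
v = 1/(1+i) = 0.925926
NSP = 320700 * 0.002 * 0.925926
= 593.8889


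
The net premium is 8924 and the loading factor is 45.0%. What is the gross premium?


Gross = net * (1 + loading)
= 8924 * (1 + 0.45)
= 8924 * 1.45
= 12939.8


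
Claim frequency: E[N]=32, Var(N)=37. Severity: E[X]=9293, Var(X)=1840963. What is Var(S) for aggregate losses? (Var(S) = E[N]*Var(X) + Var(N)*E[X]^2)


Var(S) = E[N]*Var(X) + Var(N)*E[X]^2
= 32*1840963 + 37*9293^2
= 58910816 + 3195314413
= 3.2542e+09


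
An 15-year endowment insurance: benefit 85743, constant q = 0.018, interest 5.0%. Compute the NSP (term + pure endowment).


Term component = 14382.9621
Pure endowment = 15_p_x * v^15 * benefit = 0.761504 * 0.481017 * 85743 = 31407.3653
NSP = 45790.3274


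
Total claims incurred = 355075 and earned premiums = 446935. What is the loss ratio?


Loss ratio = claims / premiums
= 355075 / 446935
= 0.7945


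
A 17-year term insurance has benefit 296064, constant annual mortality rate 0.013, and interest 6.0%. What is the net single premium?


NSP = benefit * sum_{k=0}^{n-1} k_p_x * q * v^(k+1)
With constant q=0.013, v=0.943396
Sum = 0.125139
NSP = 296064 * 0.125139
= 37049.0714


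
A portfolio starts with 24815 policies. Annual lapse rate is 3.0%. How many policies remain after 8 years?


remaining = initial * (1 - lapse)^years
= 24815 * (1 - 0.03)^8
= 24815 * 0.783743
= 19448.5915


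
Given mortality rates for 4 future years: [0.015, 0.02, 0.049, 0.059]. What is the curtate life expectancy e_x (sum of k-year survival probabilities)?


e_x = sum_{k=1}^{n} k_p_x
k_p_x values:
  1_p_x = 0.985
  2_p_x = 0.9653
  3_p_x = 0.918
  4_p_x = 0.863838
e_x = 3.7321


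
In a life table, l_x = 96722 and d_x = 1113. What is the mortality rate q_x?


q_x = d_x / l_x
= 1113 / 96722
= 0.0115


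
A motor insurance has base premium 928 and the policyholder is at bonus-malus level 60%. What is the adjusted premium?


adjusted = base * BM_level / 100
= 928 * 60 / 100
= 928 * 0.6
= 556.8


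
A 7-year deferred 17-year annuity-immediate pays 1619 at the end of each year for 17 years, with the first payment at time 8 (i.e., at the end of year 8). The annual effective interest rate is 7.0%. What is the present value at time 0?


PV at time 7 of the 17-year annuity-immediate:
a_n = 1619 * (1-(1+0.07)^(-17))/0.07 = 15806.658
Discount back 7 years to time 0:
PV = 15806.658 * (1+0.07)^(-7)
= 15806.658 * 0.62275
= 9843.5922


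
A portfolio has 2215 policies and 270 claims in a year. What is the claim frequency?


frequency = claims / policies
= 270 / 2215
= 0.1219


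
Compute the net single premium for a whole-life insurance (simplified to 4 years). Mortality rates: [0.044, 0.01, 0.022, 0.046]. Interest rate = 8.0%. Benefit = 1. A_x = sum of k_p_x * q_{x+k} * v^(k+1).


v = 0.925926
Year 0: k_p_x=1.0, q=0.044, term=0.040741
Year 1: k_p_x=0.956, q=0.01, term=0.008196
Year 2: k_p_x=0.94644, q=0.022, term=0.016529
Year 3: k_p_x=0.925618, q=0.046, term=0.031296
A_x = 0.0968


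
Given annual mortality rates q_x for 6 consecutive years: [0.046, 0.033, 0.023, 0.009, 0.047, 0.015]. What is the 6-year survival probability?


p_k = 1 - q_k for each year
Survival = product of (1 - q_k)
= 0.954 * 0.967 * 0.977 * 0.991 * 0.953 * 0.985
= 0.8384


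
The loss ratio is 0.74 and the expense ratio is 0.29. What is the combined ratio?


Combined ratio = loss ratio + expense ratio
= 0.74 + 0.29
= 1.03


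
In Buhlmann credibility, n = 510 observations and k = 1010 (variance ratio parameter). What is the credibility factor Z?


Z = n / (n + k)
= 510 / (510 + 1010)
= 510 / 1520
= 0.3355


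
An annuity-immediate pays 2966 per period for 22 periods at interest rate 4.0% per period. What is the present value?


PV = PMT * (1 - (1+i)^(-n)) / i
= 2966 * (1 - (1+0.04)^(-22)) / 0.04
= 2966 * (1 - 0.421955) / 0.04
= 2966 * 14.451115
= 42862.0081


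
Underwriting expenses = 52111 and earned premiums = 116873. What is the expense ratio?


Expense ratio = expenses / premiums
= 52111 / 116873
= 0.4459


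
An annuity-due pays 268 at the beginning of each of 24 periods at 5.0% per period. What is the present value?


PV_due = PMT * (1-(1+i)^(-n))/i * (1+i)
PV_immediate = 3698.036
PV_due = 3698.036 * 1.05
= 3882.9378


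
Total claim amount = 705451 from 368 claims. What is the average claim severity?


severity = total / number
= 705451 / 368
= 1916.9864


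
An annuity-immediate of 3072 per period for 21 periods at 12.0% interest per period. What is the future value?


FV = PMT * ((1+i)^n - 1) / i
= 3072 * ((1.12)^21 - 1) / 0.12
= 3072 * (10.803848 - 1) / 0.12
= 250978.5156


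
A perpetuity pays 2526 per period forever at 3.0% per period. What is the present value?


PV = PMT / i
= 2526 / 0.03
= 84200.0


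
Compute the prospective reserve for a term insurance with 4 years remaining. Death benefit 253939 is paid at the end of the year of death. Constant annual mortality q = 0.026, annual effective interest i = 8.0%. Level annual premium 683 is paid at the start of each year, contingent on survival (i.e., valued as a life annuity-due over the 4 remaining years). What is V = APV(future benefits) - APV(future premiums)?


v = 1/(1+i) = 0.925926
APV(future benefits) per unit = sum_{k=0}^{3} k_p_x * q * v^(k+1) = 0.083024
APV(future benefits) = 253939 * 0.083024 = 21083.0844
Life annuity-due factor ä_{x:4} = sum_{k=0}^{3} k_p_x * v^k = 3.448698
APV(future premiums) = 683 * 3.448698 = 2355.4607
V = 21083.0844 - 2355.4607
= 18727.6238


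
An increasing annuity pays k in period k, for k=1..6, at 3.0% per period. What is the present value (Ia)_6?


(Ia)_n = sum_{k=1}^{n} k * v^k, v = 1/(1+i)
v = 0.970874
Sum computed term by term:
(Ia)_6 = 18.4934


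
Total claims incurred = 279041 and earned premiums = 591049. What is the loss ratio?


Loss ratio = claims / premiums
= 279041 / 591049
= 0.4721


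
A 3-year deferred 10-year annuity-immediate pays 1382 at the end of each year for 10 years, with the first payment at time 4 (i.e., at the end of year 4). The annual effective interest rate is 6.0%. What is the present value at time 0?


PV at time 3 of the 10-year annuity-immediate:
a_n = 1382 * (1-(1+0.06)^(-10))/0.06 = 10171.6403
Discount back 3 years to time 0:
PV = 10171.6403 * (1+0.06)^(-3)
= 10171.6403 * 0.839619
= 8540.3053
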